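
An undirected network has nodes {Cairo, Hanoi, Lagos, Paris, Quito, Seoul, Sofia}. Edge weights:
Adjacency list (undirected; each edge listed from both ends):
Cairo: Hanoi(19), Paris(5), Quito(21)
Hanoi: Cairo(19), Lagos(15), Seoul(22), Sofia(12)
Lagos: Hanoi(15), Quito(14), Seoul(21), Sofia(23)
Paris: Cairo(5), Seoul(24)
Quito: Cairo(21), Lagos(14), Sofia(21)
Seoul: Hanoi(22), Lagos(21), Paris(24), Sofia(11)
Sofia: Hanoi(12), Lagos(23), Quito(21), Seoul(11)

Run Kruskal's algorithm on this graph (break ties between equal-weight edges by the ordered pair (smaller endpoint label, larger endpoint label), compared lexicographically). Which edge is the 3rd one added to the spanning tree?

Kruskal: consider edges lightest-first.
Cairo-Paris (5): add — endpoints in different components.
Seoul-Sofia (11): add — endpoints in different components.
Hanoi-Sofia (12): add — endpoints in different components.
Lagos-Quito (14): add — endpoints in different components.
Hanoi-Lagos (15): add — endpoints in different components.
Cairo-Hanoi (19): add — endpoints in different components.
The 3rd edge added is Hanoi-Sofia.

Hanoi-Sofia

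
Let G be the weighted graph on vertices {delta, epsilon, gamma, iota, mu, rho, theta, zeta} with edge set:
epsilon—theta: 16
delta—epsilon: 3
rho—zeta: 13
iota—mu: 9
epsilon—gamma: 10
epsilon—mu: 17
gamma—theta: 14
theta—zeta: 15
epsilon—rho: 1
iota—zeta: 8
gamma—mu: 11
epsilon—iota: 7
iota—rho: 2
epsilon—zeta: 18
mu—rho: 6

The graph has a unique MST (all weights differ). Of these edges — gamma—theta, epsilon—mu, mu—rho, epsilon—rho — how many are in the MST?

3

Kruskal: consider edges lightest-first.
epsilon—rho (1): add — endpoints in different components.
iota—rho (2): add — endpoints in different components.
delta—epsilon (3): add — endpoints in different components.
mu—rho (6): add — endpoints in different components.
epsilon—iota (7): skip — iota and epsilon already connected.
iota—zeta (8): add — endpoints in different components.
iota—mu (9): skip — iota and mu already connected.
epsilon—gamma (10): add — endpoints in different components.
gamma—mu (11): skip — gamma and mu already connected.
rho—zeta (13): skip — zeta and rho already connected.
gamma—theta (14): add — endpoints in different components.
MST edge set: {epsilon—rho, iota—rho, delta—epsilon, mu—rho, iota—zeta, epsilon—gamma, gamma—theta}.
Of the listed edges, {gamma—theta, mu—rho, epsilon—rho} are in the MST → 3.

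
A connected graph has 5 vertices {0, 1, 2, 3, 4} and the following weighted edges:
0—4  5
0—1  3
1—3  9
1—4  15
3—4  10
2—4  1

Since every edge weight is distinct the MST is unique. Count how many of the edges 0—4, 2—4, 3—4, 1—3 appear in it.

3

Kruskal: consider edges lightest-first.
2—4 (1): add — endpoints in different components.
0—1 (3): add — endpoints in different components.
0—4 (5): add — endpoints in different components.
1—3 (9): add — endpoints in different components.
MST edge set: {2—4, 0—1, 0—4, 1—3}.
Of the listed edges, {0—4, 2—4, 1—3} are in the MST → 3.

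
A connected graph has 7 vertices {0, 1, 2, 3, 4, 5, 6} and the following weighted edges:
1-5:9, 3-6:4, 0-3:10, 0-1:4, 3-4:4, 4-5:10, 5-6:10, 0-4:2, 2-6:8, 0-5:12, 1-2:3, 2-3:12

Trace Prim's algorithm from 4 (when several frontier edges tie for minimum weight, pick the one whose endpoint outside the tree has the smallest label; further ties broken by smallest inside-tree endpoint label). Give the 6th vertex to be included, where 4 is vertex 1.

6

Grow the tree from 4 using Prim:
Step 1: frontier [0-4 2, 3-4 4, 4-5 10] → take 0-4 (2); add 0.
Step 2: frontier [0-1 4, 0-3 10, 0-5 12, 3-4 4, 4-5 10] → take 0-1 (4); add 1.
Step 3: frontier [0-3 10, 0-5 12, 1-2 3, 1-5 9, 3-4 4, 4-5 10] → take 1-2 (3); add 2.
Step 4: frontier [0-3 10, 0-5 12, 1-5 9, 2-6 8, 2-3 12, 3-4 4, 4-5 10] → take 3-4 (4); add 3.
Step 5: frontier [0-5 12, 1-5 9, 2-6 8, 3-6 4, 4-5 10] → take 3-6 (4); add 6.
Step 6: frontier [0-5 12, 1-5 9, 4-5 10, 5-6 10] → take 1-5 (9); add 5.
Vertex order: 4, 0, 1, 2, 3, 6, 5. The 6th vertex is 6.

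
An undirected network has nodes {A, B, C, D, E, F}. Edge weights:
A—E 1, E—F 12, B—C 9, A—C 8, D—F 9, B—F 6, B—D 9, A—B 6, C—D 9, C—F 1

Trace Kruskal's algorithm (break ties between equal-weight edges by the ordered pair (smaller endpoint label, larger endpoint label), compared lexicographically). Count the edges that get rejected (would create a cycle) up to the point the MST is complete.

Sort edges by weight, then run Kruskal:
A—E (1): add — endpoints in different components.
C—F (1): add — endpoints in different components.
A—B (6): add — endpoints in different components.
B—F (6): add — endpoints in different components.
A—C (8): skip — A and C already connected.
B—C (9): skip — B and C already connected.
B—D (9): add — endpoints in different components.
Edges rejected before the tree was complete: 2.

2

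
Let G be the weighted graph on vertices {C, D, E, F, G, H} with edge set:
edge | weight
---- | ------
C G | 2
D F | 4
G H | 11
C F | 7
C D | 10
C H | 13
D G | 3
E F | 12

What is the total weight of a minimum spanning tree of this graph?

Kruskal: consider edges lightest-first.
C G (2): add. Components now {C,G} {D} {E} {F} {H}
D G (3): add. Components now {C,D,G} {E} {F} {H}
D F (4): add. Components now {C,D,F,G} {E} {H}
C F (7): skip — C and F already connected.
C D (10): skip — C and D already connected.
G H (11): add. Components now {C,D,F,G,H} {E}
E F (12): add. Components now {C,D,E,F,G,H}
MST edges: C G, D G, D F, G H, E F; total weight 2+3+4+11+12 = 32.

32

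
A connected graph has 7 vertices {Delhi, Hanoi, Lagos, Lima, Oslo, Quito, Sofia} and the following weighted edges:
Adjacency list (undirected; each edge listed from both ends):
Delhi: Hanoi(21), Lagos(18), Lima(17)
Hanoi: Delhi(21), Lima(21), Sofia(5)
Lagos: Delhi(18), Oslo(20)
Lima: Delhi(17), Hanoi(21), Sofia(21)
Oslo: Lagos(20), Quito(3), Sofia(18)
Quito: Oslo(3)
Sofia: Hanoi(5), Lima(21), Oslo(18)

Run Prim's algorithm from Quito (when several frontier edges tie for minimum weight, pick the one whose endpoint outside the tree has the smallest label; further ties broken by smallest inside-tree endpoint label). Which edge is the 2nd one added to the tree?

Prim, starting at Quito.
Step 1: frontier [Oslo–Quito 3] → take Oslo–Quito (3); add Oslo.
Step 2: frontier [Oslo–Sofia 18, Lagos–Oslo 20] → take Oslo–Sofia (18); add Sofia.
Step 3: frontier [Lagos–Oslo 20, Hanoi–Sofia 5, Lima–Sofia 21] → take Hanoi–Sofia (5); add Hanoi.
Step 4: frontier [Delhi–Hanoi 21, Hanoi–Lima 21, Lagos–Oslo 20, Lima–Sofia 21] → take Lagos–Oslo (20); add Lagos.
Step 5: frontier [Delhi–Hanoi 21, Hanoi–Lima 21, Delhi–Lagos 18, Lima–Sofia 21] → take Delhi–Lagos (18); add Delhi.
Step 6: frontier [Delhi–Lima 17, Hanoi–Lima 21, Lima–Sofia 21] → take Delhi–Lima (17); add Lima.
The 2nd edge added is Oslo–Sofia.

Oslo-Sofia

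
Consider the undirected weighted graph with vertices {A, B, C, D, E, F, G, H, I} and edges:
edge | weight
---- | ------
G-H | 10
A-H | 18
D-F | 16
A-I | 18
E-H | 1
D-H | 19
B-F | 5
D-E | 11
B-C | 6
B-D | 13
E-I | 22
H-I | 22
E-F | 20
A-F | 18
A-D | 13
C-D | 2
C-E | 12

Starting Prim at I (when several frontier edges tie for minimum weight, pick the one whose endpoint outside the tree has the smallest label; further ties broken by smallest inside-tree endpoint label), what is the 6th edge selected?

D-E

Prim, starting at I.
Step 1: cheapest edge leaving the tree is A-I (18); add A.
Step 2: cheapest edge leaving the tree is A-D (13); add D.
Step 3: cheapest edge leaving the tree is C-D (2); add C.
Step 4: cheapest edge leaving the tree is B-C (6); add B.
Step 5: cheapest edge leaving the tree is B-F (5); add F.
Step 6: cheapest edge leaving the tree is D-E (11); add E.
Step 7: cheapest edge leaving the tree is E-H (1); add H.
Step 8: cheapest edge leaving the tree is G-H (10); add G.
The 6th edge added is D-E.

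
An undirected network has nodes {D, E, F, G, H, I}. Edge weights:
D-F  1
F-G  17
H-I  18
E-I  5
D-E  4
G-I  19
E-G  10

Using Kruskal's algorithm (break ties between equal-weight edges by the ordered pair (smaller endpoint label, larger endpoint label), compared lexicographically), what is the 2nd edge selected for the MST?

Kruskal: consider edges lightest-first.
D-F (1): add. Components now {D,F} {E} {G} {H} {I}
D-E (4): add. Components now {D,E,F} {G} {H} {I}
E-I (5): add. Components now {D,E,F,I} {G} {H}
E-G (10): add. Components now {D,E,F,G,I} {H}
F-G (17): skip — F and G already connected.
H-I (18): add. Components now {D,E,F,G,H,I}
The 2nd edge added is D-E.

D-E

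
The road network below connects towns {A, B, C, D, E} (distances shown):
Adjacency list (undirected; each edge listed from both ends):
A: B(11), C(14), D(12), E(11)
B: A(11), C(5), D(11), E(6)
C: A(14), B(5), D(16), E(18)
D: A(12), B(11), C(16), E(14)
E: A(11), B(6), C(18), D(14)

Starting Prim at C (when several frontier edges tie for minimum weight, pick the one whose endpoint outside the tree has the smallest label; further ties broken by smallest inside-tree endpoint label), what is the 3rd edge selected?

Prim, starting at C.
Step 1: frontier [B—C 5, A—C 14, C—D 16, C—E 18] → take B—C (5); add B.
Step 2: frontier [B—E 6, A—B 11, B—D 11, A—C 14, C—D 16, C—E 18] → take B—E (6); add E.
Step 3: frontier [A—B 11, B—D 11, A—C 14, C—D 16, A—E 11, D—E 14] → take A—B (11); add A.
Step 4: frontier [A—D 12, B—D 11, C—D 16, D—E 14] → take B—D (11); add D.
The 3rd edge added is A—B.

A-B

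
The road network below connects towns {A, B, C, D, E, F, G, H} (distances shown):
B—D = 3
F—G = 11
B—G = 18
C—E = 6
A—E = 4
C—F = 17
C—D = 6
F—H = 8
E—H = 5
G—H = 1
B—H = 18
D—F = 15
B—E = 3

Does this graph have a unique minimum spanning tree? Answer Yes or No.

Kruskal's algorithm — process edges by increasing weight (ties by edge label):
G—H (1): add — endpoints in different components.
B—D (3): add — endpoints in different components.
B—E (3): add — endpoints in different components.
A—E (4): add — endpoints in different components.
E—H (5): add — endpoints in different components.
C—D (6): add — endpoints in different components.
C—E (6): skip — C and E already connected.
F—H (8): add — endpoints in different components.
Non-tree edge C—E has weight 6, equal to the heaviest edge on its tree cycle — swapping gives another MST of the same weight. Not unique.

No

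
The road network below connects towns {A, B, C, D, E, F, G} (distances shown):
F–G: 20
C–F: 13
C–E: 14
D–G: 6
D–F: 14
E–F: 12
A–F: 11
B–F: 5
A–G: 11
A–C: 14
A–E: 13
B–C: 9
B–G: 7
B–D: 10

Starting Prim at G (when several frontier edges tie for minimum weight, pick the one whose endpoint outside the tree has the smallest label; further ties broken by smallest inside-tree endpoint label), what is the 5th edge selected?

Prim's algorithm from G:
Step 1: cheapest edge leaving the tree is D–G (6); add D.
Step 2: cheapest edge leaving the tree is B–G (7); add B.
Step 3: cheapest edge leaving the tree is B–F (5); add F.
Step 4: cheapest edge leaving the tree is B–C (9); add C.
Step 5: cheapest edge leaving the tree is A–F (11); add A.
Step 6: cheapest edge leaving the tree is E–F (12); add E.
The 5th edge added is A–F.

A-F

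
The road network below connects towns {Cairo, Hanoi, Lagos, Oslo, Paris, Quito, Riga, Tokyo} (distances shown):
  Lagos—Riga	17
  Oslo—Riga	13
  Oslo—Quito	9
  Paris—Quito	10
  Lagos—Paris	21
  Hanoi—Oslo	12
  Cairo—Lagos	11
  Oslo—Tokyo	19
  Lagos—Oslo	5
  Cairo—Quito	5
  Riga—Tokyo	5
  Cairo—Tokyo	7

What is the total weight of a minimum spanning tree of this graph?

Grow the tree from Cairo using Prim:
Step 1: cheapest edge leaving the tree is Cairo—Quito (5); add Quito.
Step 2: cheapest edge leaving the tree is Cairo—Tokyo (7); add Tokyo.
Step 3: cheapest edge leaving the tree is Riga—Tokyo (5); add Riga.
Step 4: cheapest edge leaving the tree is Oslo—Quito (9); add Oslo.
Step 5: cheapest edge leaving the tree is Lagos—Oslo (5); add Lagos.
Step 6: cheapest edge leaving the tree is Paris—Quito (10); add Paris.
Step 7: cheapest edge leaving the tree is Hanoi—Oslo (12); add Hanoi.
MST edges: Cairo—Quito, Cairo—Tokyo, Riga—Tokyo, Oslo—Quito, Lagos—Oslo, Paris—Quito, Hanoi—Oslo; total weight 5+7+5+9+5+10+12 = 53.

53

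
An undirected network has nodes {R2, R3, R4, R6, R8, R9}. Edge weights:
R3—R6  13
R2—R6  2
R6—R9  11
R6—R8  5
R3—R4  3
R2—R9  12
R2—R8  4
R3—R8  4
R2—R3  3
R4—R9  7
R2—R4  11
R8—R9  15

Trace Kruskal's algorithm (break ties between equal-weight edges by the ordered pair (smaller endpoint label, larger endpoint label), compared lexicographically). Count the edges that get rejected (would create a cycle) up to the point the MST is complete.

2

Kruskal's algorithm — process edges by increasing weight (ties by edge label):
R2—R6 (2): add — endpoints in different components.
R2—R3 (3): add — endpoints in different components.
R3—R4 (3): add — endpoints in different components.
R2—R8 (4): add — endpoints in different components.
R3—R8 (4): skip — R8 and R3 already connected.
R6—R8 (5): skip — R8 and R6 already connected.
R4—R9 (7): add — endpoints in different components.
Edges rejected before the tree was complete: 2.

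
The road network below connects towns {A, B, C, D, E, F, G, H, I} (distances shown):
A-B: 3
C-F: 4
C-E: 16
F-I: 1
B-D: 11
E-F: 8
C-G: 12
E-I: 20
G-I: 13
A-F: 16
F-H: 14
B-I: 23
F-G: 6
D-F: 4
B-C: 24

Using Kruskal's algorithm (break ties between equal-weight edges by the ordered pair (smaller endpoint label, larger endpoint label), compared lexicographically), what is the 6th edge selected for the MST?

Sort edges by weight, then run Kruskal:
F-I (1): add — endpoints in different components.
A-B (3): add — endpoints in different components.
C-F (4): add — endpoints in different components.
D-F (4): add — endpoints in different components.
F-G (6): add — endpoints in different components.
E-F (8): add — endpoints in different components.
B-D (11): add — endpoints in different components.
C-G (12): skip — C and G already connected.
G-I (13): skip — G and I already connected.
F-H (14): add — endpoints in different components.
The 6th edge added is E-F.

E-F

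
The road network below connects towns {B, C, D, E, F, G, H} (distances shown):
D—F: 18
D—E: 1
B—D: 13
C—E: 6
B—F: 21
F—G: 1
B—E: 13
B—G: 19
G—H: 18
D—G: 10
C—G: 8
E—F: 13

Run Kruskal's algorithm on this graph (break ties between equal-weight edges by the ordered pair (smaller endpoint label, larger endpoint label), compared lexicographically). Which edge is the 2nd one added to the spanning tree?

F-G

Kruskal: consider edges lightest-first.
D—E (1): add — endpoints in different components.
F—G (1): add — endpoints in different components.
C—E (6): add — endpoints in different components.
C—G (8): add — endpoints in different components.
D—G (10): skip — D and G already connected.
B—D (13): add — endpoints in different components.
B—E (13): skip — B and E already connected.
E—F (13): skip — E and F already connected.
D—F (18): skip — D and F already connected.
G—H (18): add — endpoints in different components.
The 2nd edge added is F—G.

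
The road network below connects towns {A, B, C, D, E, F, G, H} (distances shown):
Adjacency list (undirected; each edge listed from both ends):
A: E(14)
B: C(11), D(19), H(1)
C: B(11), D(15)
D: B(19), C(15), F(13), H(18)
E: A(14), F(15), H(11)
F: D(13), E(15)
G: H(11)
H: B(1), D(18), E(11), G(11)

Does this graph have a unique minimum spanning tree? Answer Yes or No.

Sort edges by weight, then run Kruskal:
B-H (1): add — endpoints in different components.
B-C (11): add — endpoints in different components.
E-H (11): add — endpoints in different components.
G-H (11): add — endpoints in different components.
D-F (13): add — endpoints in different components.
A-E (14): add — endpoints in different components.
C-D (15): add — endpoints in different components.
Non-tree edge E-F has weight 15, equal to the heaviest edge on its tree cycle — swapping gives another MST of the same weight. Not unique.

No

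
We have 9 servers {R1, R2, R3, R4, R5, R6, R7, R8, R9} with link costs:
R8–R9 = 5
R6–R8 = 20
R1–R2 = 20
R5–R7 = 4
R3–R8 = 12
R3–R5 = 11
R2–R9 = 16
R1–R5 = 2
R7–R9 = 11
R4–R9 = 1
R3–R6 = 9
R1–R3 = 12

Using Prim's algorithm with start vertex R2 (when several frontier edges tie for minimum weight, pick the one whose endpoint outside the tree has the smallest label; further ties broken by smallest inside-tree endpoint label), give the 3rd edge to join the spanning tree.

Prim's algorithm from R2:
Step 1: cheapest edge leaving the tree is R2–R9 (16); add R9.
Step 2: cheapest edge leaving the tree is R4–R9 (1); add R4.
Step 3: cheapest edge leaving the tree is R8–R9 (5); add R8.
Step 4: cheapest edge leaving the tree is R7–R9 (11); add R7.
Step 5: cheapest edge leaving the tree is R5–R7 (4); add R5.
Step 6: cheapest edge leaving the tree is R1–R5 (2); add R1.
Step 7: cheapest edge leaving the tree is R3–R5 (11); add R3.
Step 8: cheapest edge leaving the tree is R3–R6 (9); add R6.
The 3rd edge added is R8–R9.

R8-R9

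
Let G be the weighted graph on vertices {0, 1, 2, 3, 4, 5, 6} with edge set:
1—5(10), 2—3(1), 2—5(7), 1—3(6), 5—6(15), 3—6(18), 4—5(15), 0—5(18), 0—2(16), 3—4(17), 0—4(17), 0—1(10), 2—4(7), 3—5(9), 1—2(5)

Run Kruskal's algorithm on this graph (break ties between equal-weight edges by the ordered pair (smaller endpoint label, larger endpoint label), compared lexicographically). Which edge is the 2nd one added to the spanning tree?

Kruskal's algorithm — process edges by increasing weight (ties by edge label):
2—3 (1): add — endpoints in different components.
1—2 (5): add — endpoints in different components.
1—3 (6): skip — 1 and 3 already connected.
2—4 (7): add — endpoints in different components.
2—5 (7): add — endpoints in different components.
3—5 (9): skip — 3 and 5 already connected.
0—1 (10): add — endpoints in different components.
1—5 (10): skip — 1 and 5 already connected.
4—5 (15): skip — 4 and 5 already connected.
5—6 (15): add — endpoints in different components.
The 2nd edge added is 1—2.

1-2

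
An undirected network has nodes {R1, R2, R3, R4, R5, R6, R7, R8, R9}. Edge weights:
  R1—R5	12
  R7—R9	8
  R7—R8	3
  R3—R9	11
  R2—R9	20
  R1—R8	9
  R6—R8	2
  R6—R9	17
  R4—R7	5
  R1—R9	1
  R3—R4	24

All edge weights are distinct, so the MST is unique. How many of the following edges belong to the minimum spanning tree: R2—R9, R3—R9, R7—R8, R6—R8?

4

Sort edges by weight, then run Kruskal:
R1—R9 (1): add — endpoints in different components.
R6—R8 (2): add — endpoints in different components.
R7—R8 (3): add — endpoints in different components.
R4—R7 (5): add — endpoints in different components.
R7—R9 (8): add — endpoints in different components.
R1—R8 (9): skip — R8 and R1 already connected.
R3—R9 (11): add — endpoints in different components.
R1—R5 (12): add — endpoints in different components.
R6—R9 (17): skip — R9 and R6 already connected.
R2—R9 (20): add — endpoints in different components.
MST edge set: {R1—R9, R6—R8, R7—R8, R4—R7, R7—R9, R3—R9, R1—R5, R2—R9}.
Of the listed edges, {R2—R9, R3—R9, R7—R8, R6—R8} are in the MST → 4.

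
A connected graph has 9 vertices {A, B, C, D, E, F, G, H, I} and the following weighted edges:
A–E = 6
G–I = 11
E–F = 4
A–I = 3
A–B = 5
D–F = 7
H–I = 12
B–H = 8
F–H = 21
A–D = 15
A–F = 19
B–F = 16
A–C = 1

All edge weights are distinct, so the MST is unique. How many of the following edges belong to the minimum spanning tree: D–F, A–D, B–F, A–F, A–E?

2

Sort edges by weight, then run Kruskal:
A–C (1): add — endpoints in different components.
A–I (3): add — endpoints in different components.
E–F (4): add — endpoints in different components.
A–B (5): add — endpoints in different components.
A–E (6): add — endpoints in different components.
D–F (7): add — endpoints in different components.
B–H (8): add — endpoints in different components.
G–I (11): add — endpoints in different components.
MST edge set: {A–C, A–I, E–F, A–B, A–E, D–F, B–H, G–I}.
Of the listed edges, {D–F, A–E} are in the MST → 2.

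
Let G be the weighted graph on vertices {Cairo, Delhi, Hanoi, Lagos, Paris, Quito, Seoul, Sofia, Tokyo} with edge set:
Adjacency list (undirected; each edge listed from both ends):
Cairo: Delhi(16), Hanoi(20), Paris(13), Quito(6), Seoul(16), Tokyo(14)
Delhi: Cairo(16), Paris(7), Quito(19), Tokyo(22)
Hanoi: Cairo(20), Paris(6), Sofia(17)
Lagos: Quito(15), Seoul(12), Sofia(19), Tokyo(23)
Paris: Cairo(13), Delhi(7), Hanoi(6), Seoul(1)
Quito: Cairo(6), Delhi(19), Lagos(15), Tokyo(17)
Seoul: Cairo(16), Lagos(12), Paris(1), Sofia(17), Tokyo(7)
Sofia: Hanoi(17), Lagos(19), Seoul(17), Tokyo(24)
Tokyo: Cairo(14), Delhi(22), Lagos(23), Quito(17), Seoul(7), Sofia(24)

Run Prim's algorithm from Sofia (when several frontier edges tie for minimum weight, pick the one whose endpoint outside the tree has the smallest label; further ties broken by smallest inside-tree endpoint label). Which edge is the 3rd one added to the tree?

Paris-Seoul

Prim's algorithm from Sofia:
Step 1: cheapest edge leaving the tree is Hanoi-Sofia (17); add Hanoi.
Step 2: cheapest edge leaving the tree is Hanoi-Paris (6); add Paris.
Step 3: cheapest edge leaving the tree is Paris-Seoul (1); add Seoul.
Step 4: cheapest edge leaving the tree is Delhi-Paris (7); add Delhi.
Step 5: cheapest edge leaving the tree is Seoul-Tokyo (7); add Tokyo.
Step 6: cheapest edge leaving the tree is Lagos-Seoul (12); add Lagos.
Step 7: cheapest edge leaving the tree is Cairo-Paris (13); add Cairo.
Step 8: cheapest edge leaving the tree is Cairo-Quito (6); add Quito.
The 3rd edge added is Paris-Seoul.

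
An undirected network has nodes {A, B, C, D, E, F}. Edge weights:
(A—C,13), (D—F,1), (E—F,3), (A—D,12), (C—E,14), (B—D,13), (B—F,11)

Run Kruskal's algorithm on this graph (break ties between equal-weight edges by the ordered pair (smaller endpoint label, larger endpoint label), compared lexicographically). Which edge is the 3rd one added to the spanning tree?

Kruskal: consider edges lightest-first.
D—F (1): add — endpoints in different components.
E—F (3): add — endpoints in different components.
B—F (11): add — endpoints in different components.
A—D (12): add — endpoints in different components.
A—C (13): add — endpoints in different components.
The 3rd edge added is B—F.

B-F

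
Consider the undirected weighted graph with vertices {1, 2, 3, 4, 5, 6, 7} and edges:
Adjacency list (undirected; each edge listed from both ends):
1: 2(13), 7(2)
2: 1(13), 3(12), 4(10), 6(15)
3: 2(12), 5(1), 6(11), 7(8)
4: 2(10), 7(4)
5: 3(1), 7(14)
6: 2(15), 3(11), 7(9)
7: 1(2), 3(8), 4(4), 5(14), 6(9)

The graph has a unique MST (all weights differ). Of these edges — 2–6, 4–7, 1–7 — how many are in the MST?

2

Kruskal: consider edges lightest-first.
3–5 (1): add. Components now {1} {2} {3,5} {4} {6} {7}
1–7 (2): add. Components now {1,7} {2} {3,5} {4} {6}
4–7 (4): add. Components now {1,4,7} {2} {3,5} {6}
3–7 (8): add. Components now {1,3,4,5,7} {2} {6}
6–7 (9): add. Components now {1,3,4,5,6,7} {2}
2–4 (10): add. Components now {1,2,3,4,5,6,7}
MST edge set: {3–5, 1–7, 4–7, 3–7, 6–7, 2–4}.
Of the listed edges, {4–7, 1–7} are in the MST → 2.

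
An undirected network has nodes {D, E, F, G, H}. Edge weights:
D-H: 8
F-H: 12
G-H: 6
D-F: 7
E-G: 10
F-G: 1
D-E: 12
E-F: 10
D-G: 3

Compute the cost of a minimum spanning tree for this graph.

Kruskal: consider edges lightest-first.
F-G (1): add. Components now {D} {E} {F,G} {H}
D-G (3): add. Components now {D,F,G} {E} {H}
G-H (6): add. Components now {D,F,G,H} {E}
D-F (7): skip — D and F already connected.
D-H (8): skip — D and H already connected.
E-F (10): add. Components now {D,E,F,G,H}
MST edges: F-G, D-G, G-H, E-F; total weight 1+3+6+10 = 20.

20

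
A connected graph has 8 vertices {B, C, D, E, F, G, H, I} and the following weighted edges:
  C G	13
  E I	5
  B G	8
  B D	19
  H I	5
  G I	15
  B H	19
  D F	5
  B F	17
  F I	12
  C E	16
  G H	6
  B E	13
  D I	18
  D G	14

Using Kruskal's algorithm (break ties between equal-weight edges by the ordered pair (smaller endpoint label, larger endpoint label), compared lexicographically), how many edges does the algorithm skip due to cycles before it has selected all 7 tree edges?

Sort edges by weight, then run Kruskal:
D F (5): add — endpoints in different components.
E I (5): add — endpoints in different components.
H I (5): add — endpoints in different components.
G H (6): add — endpoints in different components.
B G (8): add — endpoints in different components.
F I (12): add — endpoints in different components.
B E (13): skip — B and E already connected.
C G (13): add — endpoints in different components.
Edges rejected before the tree was complete: 1.

1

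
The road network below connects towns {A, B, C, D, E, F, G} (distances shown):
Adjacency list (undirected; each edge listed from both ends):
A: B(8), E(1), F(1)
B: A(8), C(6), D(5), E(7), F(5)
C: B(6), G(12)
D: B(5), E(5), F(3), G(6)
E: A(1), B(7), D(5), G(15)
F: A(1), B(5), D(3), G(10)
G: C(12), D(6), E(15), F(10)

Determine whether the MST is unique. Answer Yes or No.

Kruskal's algorithm — process edges by increasing weight (ties by edge label):
A-E (1): add. Components now {A,E} {B} {C} {D} {F} {G}
A-F (1): add. Components now {A,E,F} {B} {C} {D} {G}
D-F (3): add. Components now {A,D,E,F} {B} {C} {G}
B-D (5): add. Components now {A,B,D,E,F} {C} {G}
B-F (5): skip — B and F already connected.
D-E (5): skip — D and E already connected.
B-C (6): add. Components now {A,B,C,D,E,F} {G}
D-G (6): add. Components now {A,B,C,D,E,F,G}
Non-tree edge B-F has weight 5, equal to the heaviest edge on its tree cycle — swapping gives another MST of the same weight. Not unique.

No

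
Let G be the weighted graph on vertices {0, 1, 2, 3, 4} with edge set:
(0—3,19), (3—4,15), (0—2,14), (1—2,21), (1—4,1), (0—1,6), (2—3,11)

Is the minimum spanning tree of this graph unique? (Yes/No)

Sort edges by weight, then run Kruskal:
1—4 (1): add. Components now {0} {1,4} {2} {3}
0—1 (6): add. Components now {0,1,4} {2} {3}
2—3 (11): add. Components now {0,1,4} {2,3}
0—2 (14): add. Components now {0,1,2,3,4}
Every non-tree edge has weight strictly greater than the heaviest edge on the tree path between its endpoints, so the MST is unique.

Yes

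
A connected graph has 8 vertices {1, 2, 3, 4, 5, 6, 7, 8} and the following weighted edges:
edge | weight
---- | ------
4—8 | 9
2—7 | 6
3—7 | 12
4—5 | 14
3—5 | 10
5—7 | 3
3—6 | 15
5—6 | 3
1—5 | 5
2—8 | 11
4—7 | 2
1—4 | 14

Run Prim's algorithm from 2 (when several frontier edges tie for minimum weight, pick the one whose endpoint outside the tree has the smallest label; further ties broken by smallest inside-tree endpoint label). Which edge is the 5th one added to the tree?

Prim, starting at 2.
Step 1: cheapest edge leaving the tree is 2—7 (6); add 7.
Step 2: cheapest edge leaving the tree is 4—7 (2); add 4.
Step 3: cheapest edge leaving the tree is 5—7 (3); add 5.
Step 4: cheapest edge leaving the tree is 5—6 (3); add 6.
Step 5: cheapest edge leaving the tree is 1—5 (5); add 1.
Step 6: cheapest edge leaving the tree is 4—8 (9); add 8.
Step 7: cheapest edge leaving the tree is 3—5 (10); add 3.
The 5th edge added is 1—5.

1-5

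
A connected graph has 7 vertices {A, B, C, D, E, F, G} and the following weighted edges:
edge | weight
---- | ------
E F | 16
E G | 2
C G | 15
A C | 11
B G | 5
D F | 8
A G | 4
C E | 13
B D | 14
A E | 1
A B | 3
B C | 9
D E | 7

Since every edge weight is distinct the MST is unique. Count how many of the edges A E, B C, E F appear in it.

Kruskal: consider edges lightest-first.
A E (1): add. Components now {A,E} {B} {C} {D} {F} {G}
E G (2): add. Components now {A,E,G} {B} {C} {D} {F}
A B (3): add. Components now {A,B,E,G} {C} {D} {F}
A G (4): skip — A and G already connected.
B G (5): skip — B and G already connected.
D E (7): add. Components now {A,B,D,E,G} {C} {F}
D F (8): add. Components now {A,B,D,E,F,G} {C}
B C (9): add. Components now {A,B,C,D,E,F,G}
MST edge set: {A E, E G, A B, D E, D F, B C}.
Of the listed edges, {A E, B C} are in the MST → 2.

2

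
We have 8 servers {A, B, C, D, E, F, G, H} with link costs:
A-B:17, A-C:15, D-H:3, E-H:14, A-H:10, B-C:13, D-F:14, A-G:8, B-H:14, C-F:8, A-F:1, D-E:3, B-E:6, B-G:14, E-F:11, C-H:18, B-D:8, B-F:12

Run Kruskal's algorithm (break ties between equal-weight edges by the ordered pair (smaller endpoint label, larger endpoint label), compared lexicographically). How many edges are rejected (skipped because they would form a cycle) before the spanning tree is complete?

1

Kruskal's algorithm — process edges by increasing weight (ties by edge label):
A-F (1): add — endpoints in different components.
D-E (3): add — endpoints in different components.
D-H (3): add — endpoints in different components.
B-E (6): add — endpoints in different components.
A-G (8): add — endpoints in different components.
B-D (8): skip — B and D already connected.
C-F (8): add — endpoints in different components.
A-H (10): add — endpoints in different components.
Edges rejected before the tree was complete: 1.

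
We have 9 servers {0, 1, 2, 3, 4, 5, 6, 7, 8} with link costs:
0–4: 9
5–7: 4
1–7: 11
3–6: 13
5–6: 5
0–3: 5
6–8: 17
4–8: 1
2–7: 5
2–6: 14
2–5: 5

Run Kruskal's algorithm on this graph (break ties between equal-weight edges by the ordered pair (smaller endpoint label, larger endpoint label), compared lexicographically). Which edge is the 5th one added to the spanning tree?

5-6

Kruskal's algorithm — process edges by increasing weight (ties by edge label):
4–8 (1): add — endpoints in different components.
5–7 (4): add — endpoints in different components.
0–3 (5): add — endpoints in different components.
2–5 (5): add — endpoints in different components.
2–7 (5): skip — 2 and 7 already connected.
5–6 (5): add — endpoints in different components.
0–4 (9): add — endpoints in different components.
1–7 (11): add — endpoints in different components.
3–6 (13): add — endpoints in different components.
The 5th edge added is 5–6.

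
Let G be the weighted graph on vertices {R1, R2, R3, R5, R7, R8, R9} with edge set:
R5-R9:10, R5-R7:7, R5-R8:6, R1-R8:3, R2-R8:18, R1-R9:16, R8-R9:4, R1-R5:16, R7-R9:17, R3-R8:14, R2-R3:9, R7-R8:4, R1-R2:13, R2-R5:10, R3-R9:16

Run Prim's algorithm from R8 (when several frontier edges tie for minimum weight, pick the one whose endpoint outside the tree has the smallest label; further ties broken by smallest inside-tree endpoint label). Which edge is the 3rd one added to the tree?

Prim, starting at R8.
Step 1: cheapest edge leaving the tree is R1-R8 (3); add R1.
Step 2: cheapest edge leaving the tree is R7-R8 (4); add R7.
Step 3: cheapest edge leaving the tree is R8-R9 (4); add R9.
Step 4: cheapest edge leaving the tree is R5-R8 (6); add R5.
Step 5: cheapest edge leaving the tree is R2-R5 (10); add R2.
Step 6: cheapest edge leaving the tree is R2-R3 (9); add R3.
The 3rd edge added is R8-R9.

R8-R9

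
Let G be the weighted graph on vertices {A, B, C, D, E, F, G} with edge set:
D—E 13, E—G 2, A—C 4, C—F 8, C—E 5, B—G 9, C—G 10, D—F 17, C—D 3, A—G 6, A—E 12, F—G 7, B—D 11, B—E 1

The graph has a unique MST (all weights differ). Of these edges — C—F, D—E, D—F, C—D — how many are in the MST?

1

Kruskal's algorithm — process edges by increasing weight (ties by edge label):
B—E (1): add — endpoints in different components.
E—G (2): add — endpoints in different components.
C—D (3): add — endpoints in different components.
A—C (4): add — endpoints in different components.
C—E (5): add — endpoints in different components.
A—G (6): skip — A and G already connected.
F—G (7): add — endpoints in different components.
MST edge set: {B—E, E—G, C—D, A—C, C—E, F—G}.
Of the listed edges, {C—D} are in the MST → 1.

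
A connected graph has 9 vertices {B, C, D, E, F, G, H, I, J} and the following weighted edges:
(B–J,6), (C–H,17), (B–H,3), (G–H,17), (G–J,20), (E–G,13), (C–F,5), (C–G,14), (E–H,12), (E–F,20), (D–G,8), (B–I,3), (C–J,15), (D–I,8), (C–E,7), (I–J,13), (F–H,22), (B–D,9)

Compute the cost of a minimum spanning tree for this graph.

52

Kruskal's algorithm — process edges by increasing weight (ties by edge label):
B–H (3): add — endpoints in different components.
B–I (3): add — endpoints in different components.
C–F (5): add — endpoints in different components.
B–J (6): add — endpoints in different components.
C–E (7): add — endpoints in different components.
D–G (8): add — endpoints in different components.
D–I (8): add — endpoints in different components.
B–D (9): skip — B and D already connected.
E–H (12): add — endpoints in different components.
MST edges: B–H, B–I, C–F, B–J, C–E, D–G, D–I, E–H; total weight 3+3+5+6+7+8+8+12 = 52.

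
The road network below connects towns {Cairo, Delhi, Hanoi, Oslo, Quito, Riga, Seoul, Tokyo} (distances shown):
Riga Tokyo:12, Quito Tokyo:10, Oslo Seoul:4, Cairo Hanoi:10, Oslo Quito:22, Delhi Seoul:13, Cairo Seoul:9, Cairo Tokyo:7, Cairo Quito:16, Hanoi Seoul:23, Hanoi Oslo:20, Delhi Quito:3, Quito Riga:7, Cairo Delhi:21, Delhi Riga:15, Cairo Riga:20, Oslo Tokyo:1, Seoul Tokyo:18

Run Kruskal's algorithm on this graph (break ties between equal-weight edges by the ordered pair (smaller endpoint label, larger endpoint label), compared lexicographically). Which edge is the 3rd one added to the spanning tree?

Kruskal: consider edges lightest-first.
Oslo Tokyo (1): add — endpoints in different components.
Delhi Quito (3): add — endpoints in different components.
Oslo Seoul (4): add — endpoints in different components.
Cairo Tokyo (7): add — endpoints in different components.
Quito Riga (7): add — endpoints in different components.
Cairo Seoul (9): skip — Seoul and Cairo already connected.
Cairo Hanoi (10): add — endpoints in different components.
Quito Tokyo (10): add — endpoints in different components.
The 3rd edge added is Oslo Seoul.

Oslo-Seoul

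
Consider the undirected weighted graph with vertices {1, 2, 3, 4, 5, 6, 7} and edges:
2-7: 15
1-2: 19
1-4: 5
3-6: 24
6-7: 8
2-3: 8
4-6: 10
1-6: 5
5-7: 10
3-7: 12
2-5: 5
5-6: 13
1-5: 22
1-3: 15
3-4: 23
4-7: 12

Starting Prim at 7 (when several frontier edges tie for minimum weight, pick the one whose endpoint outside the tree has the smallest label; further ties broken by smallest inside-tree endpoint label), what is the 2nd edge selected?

Prim, starting at 7.
Step 1: cheapest edge leaving the tree is 6-7 (8); add 6.
Step 2: cheapest edge leaving the tree is 1-6 (5); add 1.
Step 3: cheapest edge leaving the tree is 1-4 (5); add 4.
Step 4: cheapest edge leaving the tree is 5-7 (10); add 5.
Step 5: cheapest edge leaving the tree is 2-5 (5); add 2.
Step 6: cheapest edge leaving the tree is 2-3 (8); add 3.
The 2nd edge added is 1-6.

1-6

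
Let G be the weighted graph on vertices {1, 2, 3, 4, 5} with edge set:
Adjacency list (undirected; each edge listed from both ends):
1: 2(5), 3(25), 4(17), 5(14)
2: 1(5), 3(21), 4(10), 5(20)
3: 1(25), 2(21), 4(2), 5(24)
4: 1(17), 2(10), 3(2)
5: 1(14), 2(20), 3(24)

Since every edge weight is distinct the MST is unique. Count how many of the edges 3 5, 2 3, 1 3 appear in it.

0

Kruskal: consider edges lightest-first.
3 4 (2): add. Components now {1} {2} {3,4} {5}
1 2 (5): add. Components now {1,2} {3,4} {5}
2 4 (10): add. Components now {1,2,3,4} {5}
1 5 (14): add. Components now {1,2,3,4,5}
MST edge set: {3 4, 1 2, 2 4, 1 5}.
Of the listed edges, {} are in the MST → 0.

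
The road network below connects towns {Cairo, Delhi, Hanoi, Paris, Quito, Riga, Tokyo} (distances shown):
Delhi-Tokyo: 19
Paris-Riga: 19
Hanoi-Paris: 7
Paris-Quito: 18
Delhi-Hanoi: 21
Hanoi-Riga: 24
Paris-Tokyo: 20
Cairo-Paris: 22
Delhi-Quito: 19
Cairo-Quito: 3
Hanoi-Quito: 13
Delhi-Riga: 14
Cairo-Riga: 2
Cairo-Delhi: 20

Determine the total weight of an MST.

Kruskal's algorithm — process edges by increasing weight (ties by edge label):
Cairo-Riga (2): add — endpoints in different components.
Cairo-Quito (3): add — endpoints in different components.
Hanoi-Paris (7): add — endpoints in different components.
Hanoi-Quito (13): add — endpoints in different components.
Delhi-Riga (14): add — endpoints in different components.
Paris-Quito (18): skip — Paris and Quito already connected.
Delhi-Quito (19): skip — Quito and Delhi already connected.
Delhi-Tokyo (19): add — endpoints in different components.
MST edges: Cairo-Riga, Cairo-Quito, Hanoi-Paris, Hanoi-Quito, Delhi-Riga, Delhi-Tokyo; total weight 2+3+7+13+14+19 = 58.

58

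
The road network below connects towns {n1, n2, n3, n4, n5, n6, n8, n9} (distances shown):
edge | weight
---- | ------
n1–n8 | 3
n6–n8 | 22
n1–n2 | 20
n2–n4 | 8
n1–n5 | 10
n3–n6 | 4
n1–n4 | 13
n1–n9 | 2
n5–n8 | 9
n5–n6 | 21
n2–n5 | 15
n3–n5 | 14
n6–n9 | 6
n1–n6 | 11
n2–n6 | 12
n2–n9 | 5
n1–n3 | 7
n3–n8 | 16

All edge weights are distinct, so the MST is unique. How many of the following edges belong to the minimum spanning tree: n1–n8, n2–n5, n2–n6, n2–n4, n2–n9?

3

Sort edges by weight, then run Kruskal:
n1–n9 (2): add — endpoints in different components.
n1–n8 (3): add — endpoints in different components.
n3–n6 (4): add — endpoints in different components.
n2–n9 (5): add — endpoints in different components.
n6–n9 (6): add — endpoints in different components.
n1–n3 (7): skip — n1 and n3 already connected.
n2–n4 (8): add — endpoints in different components.
n5–n8 (9): add — endpoints in different components.
MST edge set: {n1–n9, n1–n8, n3–n6, n2–n9, n6–n9, n2–n4, n5–n8}.
Of the listed edges, {n1–n8, n2–n4, n2–n9} are in the MST → 3.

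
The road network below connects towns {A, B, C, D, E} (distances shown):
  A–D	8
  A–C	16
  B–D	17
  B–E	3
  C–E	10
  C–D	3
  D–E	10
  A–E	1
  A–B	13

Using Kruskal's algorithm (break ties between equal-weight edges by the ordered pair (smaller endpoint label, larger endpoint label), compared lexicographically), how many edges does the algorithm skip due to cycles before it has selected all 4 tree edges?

Kruskal's algorithm — process edges by increasing weight (ties by edge label):
A–E (1): add. Components now {A,E} {B} {C} {D}
B–E (3): add. Components now {A,B,E} {C} {D}
C–D (3): add. Components now {A,B,E} {C,D}
A–D (8): add. Components now {A,B,C,D,E}
Edges rejected before the tree was complete: 0.

0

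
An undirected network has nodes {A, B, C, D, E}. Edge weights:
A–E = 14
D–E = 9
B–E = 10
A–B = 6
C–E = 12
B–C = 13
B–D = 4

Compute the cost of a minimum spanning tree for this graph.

Kruskal: consider edges lightest-first.
B–D (4): add. Components now {A} {B,D} {C} {E}
A–B (6): add. Components now {A,B,D} {C} {E}
D–E (9): add. Components now {A,B,D,E} {C}
B–E (10): skip — B and E already connected.
C–E (12): add. Components now {A,B,C,D,E}
MST edges: B–D, A–B, D–E, C–E; total weight 4+6+9+12 = 31.

31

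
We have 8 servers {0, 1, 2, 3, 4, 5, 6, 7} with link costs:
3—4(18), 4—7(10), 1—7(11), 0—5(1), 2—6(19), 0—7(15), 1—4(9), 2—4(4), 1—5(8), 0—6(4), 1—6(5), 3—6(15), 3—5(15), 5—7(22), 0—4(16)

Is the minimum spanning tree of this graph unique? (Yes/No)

No

Sort edges by weight, then run Kruskal:
0—5 (1): add — endpoints in different components.
0—6 (4): add — endpoints in different components.
2—4 (4): add — endpoints in different components.
1—6 (5): add — endpoints in different components.
1—5 (8): skip — 1 and 5 already connected.
1—4 (9): add — endpoints in different components.
4—7 (10): add — endpoints in different components.
1—7 (11): skip — 1 and 7 already connected.
0—7 (15): skip — 0 and 7 already connected.
3—5 (15): add — endpoints in different components.
Non-tree edge 3—6 has weight 15, equal to the heaviest edge on its tree cycle — swapping gives another MST of the same weight. Not unique.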